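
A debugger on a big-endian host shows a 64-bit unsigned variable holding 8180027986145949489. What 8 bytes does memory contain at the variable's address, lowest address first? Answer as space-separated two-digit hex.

8180027986145949489 in hexadecimal, padded to 64 bits, is 0x71854C1D1EFBB731.
Split into bytes (most-significant first): 71 85 4C 1D 1E FB B7 31.
Big-endian: lowest address holds the most-significant byte.
So the memory order matches the most-significant-first order: 71 85 4C 1D 1E FB B7 31.

71 85 4C 1D 1E FB B7 31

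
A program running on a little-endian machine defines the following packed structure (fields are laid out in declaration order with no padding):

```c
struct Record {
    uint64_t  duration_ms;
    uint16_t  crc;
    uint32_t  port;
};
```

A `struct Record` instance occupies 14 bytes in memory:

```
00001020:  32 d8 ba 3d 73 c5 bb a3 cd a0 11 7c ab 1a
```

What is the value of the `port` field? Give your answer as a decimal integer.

447446033

`port` follows `duration_ms` (8 B), `crc` (2 B), so it starts at offset 8 + 2 = 10 and occupies 4 bytes.
Bytes at offsets 10..13: 11 7C AB 1A.
In little-endian order the low byte comes first in memory.
Reassemble most-significant byte first: 1A AB 7C 11 → 0x1AAB7C11.
0x1AAB7C11 = 447446033.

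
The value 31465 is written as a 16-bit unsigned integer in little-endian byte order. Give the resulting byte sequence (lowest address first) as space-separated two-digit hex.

E9 7A

31465 in hexadecimal, padded to 16 bits, is 0x7AE9.
Split into bytes (most-significant first): 7A E9.
Little-endian: lowest address holds the least-significant byte.
So at ascending addresses the bytes are E9 7A.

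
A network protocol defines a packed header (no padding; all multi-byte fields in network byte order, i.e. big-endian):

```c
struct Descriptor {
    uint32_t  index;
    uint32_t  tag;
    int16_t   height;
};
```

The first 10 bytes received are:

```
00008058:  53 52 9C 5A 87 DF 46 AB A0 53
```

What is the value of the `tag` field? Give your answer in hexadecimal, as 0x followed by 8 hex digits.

0x87DF46AB

`tag` follows `index` (4 bytes), so it starts at byte offset 4 and occupies 4 bytes.
Bytes at offsets 4..7: 87 DF 46 AB.
Big-endian: lowest address holds the most-significant byte.
The bytes are already most-significant first: 0x87DF46AB.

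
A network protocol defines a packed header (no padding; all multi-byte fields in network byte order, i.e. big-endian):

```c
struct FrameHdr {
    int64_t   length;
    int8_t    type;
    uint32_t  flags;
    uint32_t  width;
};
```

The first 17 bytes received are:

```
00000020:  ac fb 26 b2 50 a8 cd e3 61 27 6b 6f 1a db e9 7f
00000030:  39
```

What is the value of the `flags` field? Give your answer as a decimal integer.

661352218

`flags` follows `length` (8 B), `type` (1 B), so it starts at offset 8 + 1 = 9 and occupies 4 bytes.
Bytes at offsets 9..12: 27 6B 6F 1A.
In big-endian order the high byte comes first in memory.
The bytes are already most-significant first: 0x276B6F1A.
0x276B6F1A = 661352218.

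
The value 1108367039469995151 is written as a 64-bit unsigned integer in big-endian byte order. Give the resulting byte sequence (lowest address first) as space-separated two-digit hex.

0F 61 B5 F3 34 5C 44 8F

1108367039469995151 in hexadecimal, padded to 64 bits, is 0x0F61B5F3345C448F.
Split into bytes (most-significant first): 0F 61 B5 F3 34 5C 44 8F.
In big-endian order the high byte comes first in memory.
So the memory order matches the most-significant-first order: 0F 61 B5 F3 34 5C 44 8F.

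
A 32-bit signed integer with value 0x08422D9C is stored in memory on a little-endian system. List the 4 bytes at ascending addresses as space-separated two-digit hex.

Split into bytes (most-significant first): 08 42 2D 9C.
Little-endian stores the least-significant byte at the lowest address.
So at ascending addresses the bytes are 9C 2D 42 08.

9C 2D 42 08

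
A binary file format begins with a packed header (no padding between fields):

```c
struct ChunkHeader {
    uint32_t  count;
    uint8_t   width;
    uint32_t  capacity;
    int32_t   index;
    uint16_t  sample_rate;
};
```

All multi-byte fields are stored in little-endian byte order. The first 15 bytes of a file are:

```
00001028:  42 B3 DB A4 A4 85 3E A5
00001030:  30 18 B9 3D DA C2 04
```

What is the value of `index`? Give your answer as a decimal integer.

-633489128

`index` follows `count` (4 B), `width` (1 B), `capacity` (4 B), so it starts at offset 4 + 1 + 4 = 9 and occupies 4 bytes.
Bytes at offsets 9..12: 18 B9 3D DA.
Little-endian stores the least-significant byte at the lowest address.
Reassemble most-significant byte first: DA 3D B9 18 → 0xDA3DB918.
Top bit is set, so as a signed 32-bit value this is 0xDA3DB918 − 2^32 = -633489128.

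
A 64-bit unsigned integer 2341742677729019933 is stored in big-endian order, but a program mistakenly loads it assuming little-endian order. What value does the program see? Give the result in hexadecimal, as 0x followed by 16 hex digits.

0x1D0869ED8E8A7F20

2341742677729019933 in 64-bit hexadecimal is 0x207F8A8EED69081D.
Stored big-endian, the bytes at ascending addresses are 20 7F 8A 8E ED 69 08 1D.
Read back as little-endian, the first byte is least significant, giving 0x1D0869ED8E8A7F20.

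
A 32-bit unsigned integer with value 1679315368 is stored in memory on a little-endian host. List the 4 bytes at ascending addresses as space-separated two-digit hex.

1679315368 in hexadecimal, padded to 32 bits, is 0x641851A8.
Split into bytes (most-significant first): 64 18 51 A8.
In little-endian order the low byte comes first in memory.
So at ascending addresses the bytes are A8 51 18 64.

A8 51 18 64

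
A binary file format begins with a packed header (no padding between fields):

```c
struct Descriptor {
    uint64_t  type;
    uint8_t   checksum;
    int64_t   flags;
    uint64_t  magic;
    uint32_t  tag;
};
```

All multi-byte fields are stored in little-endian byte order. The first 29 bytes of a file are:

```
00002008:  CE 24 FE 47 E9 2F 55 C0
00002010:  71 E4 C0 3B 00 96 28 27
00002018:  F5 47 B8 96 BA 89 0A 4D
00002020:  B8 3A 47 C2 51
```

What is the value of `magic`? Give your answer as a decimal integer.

`magic` follows `type` (8 B), `checksum` (1 B), `flags` (8 B), so it starts at offset 8 + 1 + 8 = 17 and occupies 8 bytes.
Bytes at offsets 17..24: 47 B8 96 BA 89 0A 4D B8.
Little-endian stores the least-significant byte at the lowest address.
Reassemble most-significant byte first: B8 4D 0A 89 BA 96 B8 47 → 0xB84D0A89BA96B847.
0xB84D0A89BA96B847 = 13280282462842697799.

13280282462842697799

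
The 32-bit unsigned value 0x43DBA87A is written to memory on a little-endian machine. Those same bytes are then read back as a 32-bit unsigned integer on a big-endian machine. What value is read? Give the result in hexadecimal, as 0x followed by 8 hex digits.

Stored little-endian, the bytes at ascending addresses are 7A A8 DB 43.
Read back as big-endian, the last byte is least significant, giving 0x7AA8DB43.

0x7AA8DB43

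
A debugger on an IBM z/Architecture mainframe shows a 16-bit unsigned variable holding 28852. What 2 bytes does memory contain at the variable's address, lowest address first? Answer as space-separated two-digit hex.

28852 in hexadecimal, padded to 16 bits, is 0x70B4.
Split into bytes (most-significant first): 70 B4.
Big-endian stores the most-significant byte at the lowest address.
So the memory order matches the most-significant-first order: 70 B4.

70 B4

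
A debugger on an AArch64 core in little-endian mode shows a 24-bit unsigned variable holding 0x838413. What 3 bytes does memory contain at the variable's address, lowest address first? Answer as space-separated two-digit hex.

13 84 83

Split into bytes (most-significant first): 83 84 13.
Little-endian: lowest address holds the least-significant byte.
So at ascending addresses the bytes are 13 84 83.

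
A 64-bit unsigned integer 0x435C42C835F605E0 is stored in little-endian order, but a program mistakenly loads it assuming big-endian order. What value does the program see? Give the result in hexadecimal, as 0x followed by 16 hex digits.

0xE005F635C8425C43

Stored little-endian, the bytes at ascending addresses are E0 05 F6 35 C8 42 5C 43.
Read back as big-endian, the last byte is least significant, giving 0xE005F635C8425C43.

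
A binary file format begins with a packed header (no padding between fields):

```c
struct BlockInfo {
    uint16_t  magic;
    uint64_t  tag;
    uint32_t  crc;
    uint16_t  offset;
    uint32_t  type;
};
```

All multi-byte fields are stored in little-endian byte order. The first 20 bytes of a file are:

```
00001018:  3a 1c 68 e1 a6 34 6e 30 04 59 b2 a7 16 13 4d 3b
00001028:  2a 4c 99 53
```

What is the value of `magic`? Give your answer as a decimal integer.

`magic` is the first field, at byte offset 0, occupying 2 bytes.
Bytes at offsets 0..1: 3A 1C.
In little-endian order the low byte comes first in memory.
Reassemble most-significant byte first: 1C 3A → 0x1C3A.
0x1C3A = 7226.

7226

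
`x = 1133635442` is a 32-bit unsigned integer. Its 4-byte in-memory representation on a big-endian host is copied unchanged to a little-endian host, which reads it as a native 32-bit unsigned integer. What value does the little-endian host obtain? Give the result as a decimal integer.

1133635442 in 32-bit hexadecimal is 0x4391E772.
Stored big-endian, the bytes at ascending addresses are 43 91 E7 72.
Read back as little-endian, the first byte is least significant, giving 0x72E79143.
0x72E79143 = 1927778627.

1927778627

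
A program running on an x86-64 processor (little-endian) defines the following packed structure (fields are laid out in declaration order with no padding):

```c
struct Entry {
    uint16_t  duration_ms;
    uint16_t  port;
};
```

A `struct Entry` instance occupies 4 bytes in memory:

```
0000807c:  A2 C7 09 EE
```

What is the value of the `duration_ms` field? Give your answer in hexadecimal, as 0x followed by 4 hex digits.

`duration_ms` is the first field, at byte offset 0, occupying 2 bytes.
Bytes at offsets 0..1: A2 C7.
Little-endian: lowest address holds the least-significant byte.
Reassemble most-significant byte first: C7 A2 → 0xC7A2.

0xC7A2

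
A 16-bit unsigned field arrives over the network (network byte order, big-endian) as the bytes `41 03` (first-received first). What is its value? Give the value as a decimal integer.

Big-endian stores the most-significant byte at the lowest address.
The bytes are already most-significant first: 0x4103.
0x4103 = 16643.

16643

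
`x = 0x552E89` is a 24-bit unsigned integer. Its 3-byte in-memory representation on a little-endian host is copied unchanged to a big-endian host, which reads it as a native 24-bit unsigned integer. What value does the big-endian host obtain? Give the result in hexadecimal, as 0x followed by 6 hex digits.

0x892E55

Stored little-endian, the bytes at ascending addresses are 89 2E 55.
Read back as big-endian, the last byte is least significant, giving 0x892E55.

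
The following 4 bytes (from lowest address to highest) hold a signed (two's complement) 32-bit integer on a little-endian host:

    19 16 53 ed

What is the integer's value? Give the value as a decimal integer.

-313321959

In little-endian order the low byte comes first in memory.
Reassemble most-significant byte first: ED 53 16 19 → 0xED531619.
Top bit is set, so as a signed 32-bit value this is 0xED531619 − 2^32 = -313321959.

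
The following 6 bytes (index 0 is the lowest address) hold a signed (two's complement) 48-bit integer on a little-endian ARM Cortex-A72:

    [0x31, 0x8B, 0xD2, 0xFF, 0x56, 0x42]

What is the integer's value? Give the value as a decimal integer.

In little-endian order the low byte comes first in memory.
Reassemble most-significant byte first: 42 56 FF D2 8B 31 → 0x4256FFD28B31.
0x4256FFD28B31 = 72941426608945.

72941426608945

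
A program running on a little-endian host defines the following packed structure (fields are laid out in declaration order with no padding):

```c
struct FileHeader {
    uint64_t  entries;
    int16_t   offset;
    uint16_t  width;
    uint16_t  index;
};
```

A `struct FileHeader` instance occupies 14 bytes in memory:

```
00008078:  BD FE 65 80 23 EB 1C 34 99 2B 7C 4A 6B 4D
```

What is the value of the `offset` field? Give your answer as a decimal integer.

`offset` follows `entries` (8 bytes), so it starts at byte offset 8 and occupies 2 bytes.
Bytes at offsets 8..9: 99 2B.
Little-endian: lowest address holds the least-significant byte.
Reassemble most-significant byte first: 2B 99 → 0x2B99.
0x2B99 = 11161.

11161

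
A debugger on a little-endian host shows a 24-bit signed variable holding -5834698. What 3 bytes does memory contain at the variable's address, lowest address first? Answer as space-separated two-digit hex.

Two's complement of -5834698 in 24 bits: 5834698 = 0x5907CA; invert → 0xA6F835; add 1 → 0xA6F836.
Split into bytes (most-significant first): A6 F8 36.
Little-endian: lowest address holds the least-significant byte.
So at ascending addresses the bytes are 36 F8 A6.

36 F8 A6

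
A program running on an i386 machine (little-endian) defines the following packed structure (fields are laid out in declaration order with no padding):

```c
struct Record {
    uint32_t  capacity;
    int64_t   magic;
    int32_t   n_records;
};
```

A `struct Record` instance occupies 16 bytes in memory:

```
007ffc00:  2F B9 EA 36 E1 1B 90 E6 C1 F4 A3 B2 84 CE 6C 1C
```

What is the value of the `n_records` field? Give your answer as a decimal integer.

`n_records` follows `capacity` (4 B), `magic` (8 B), so it starts at offset 4 + 8 = 12 and occupies 4 bytes.
Bytes at offsets 12..15: 84 CE 6C 1C.
Little-endian stores the least-significant byte at the lowest address.
Reassemble most-significant byte first: 1C 6C CE 84 → 0x1C6CCE84.
0x1C6CCE84 = 476892804.

476892804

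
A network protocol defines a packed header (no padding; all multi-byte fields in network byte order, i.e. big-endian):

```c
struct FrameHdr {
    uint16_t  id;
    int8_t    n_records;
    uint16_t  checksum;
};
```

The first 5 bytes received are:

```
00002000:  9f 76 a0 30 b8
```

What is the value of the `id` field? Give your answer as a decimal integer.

40822

`id` is the first field, at byte offset 0, occupying 2 bytes.
Bytes at offsets 0..1: 9F 76.
Big-endian stores the most-significant byte at the lowest address.
The bytes are already most-significant first: 0x9F76.
0x9F76 = 40822.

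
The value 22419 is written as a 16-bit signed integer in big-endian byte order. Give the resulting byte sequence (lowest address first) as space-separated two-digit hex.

22419 in hexadecimal, padded to 16 bits, is 0x5793.
Split into bytes (most-significant first): 57 93.
Big-endian stores the most-significant byte at the lowest address.
So the memory order matches the most-significant-first order: 57 93.

57 93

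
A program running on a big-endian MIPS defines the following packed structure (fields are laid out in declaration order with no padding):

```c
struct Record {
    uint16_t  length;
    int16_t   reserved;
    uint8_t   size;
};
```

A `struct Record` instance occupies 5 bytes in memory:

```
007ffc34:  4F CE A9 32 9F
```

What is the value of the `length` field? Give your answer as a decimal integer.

`length` is the first field, at byte offset 0, occupying 2 bytes.
Bytes at offsets 0..1: 4F CE.
Big-endian: lowest address holds the most-significant byte.
The bytes are already most-significant first: 0x4FCE.
0x4FCE = 20430.

20430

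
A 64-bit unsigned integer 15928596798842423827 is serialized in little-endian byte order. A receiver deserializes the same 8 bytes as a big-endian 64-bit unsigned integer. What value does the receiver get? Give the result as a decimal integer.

15928596798842423827 in 64-bit hexadecimal is 0xDD0DBE652D6D4A13.
Stored little-endian, the bytes at ascending addresses are 13 4A 6D 2D 65 BE 0D DD.
Read back as big-endian, the last byte is least significant, giving 0x134A6D2D65BE0DDD.
0x134A6D2D65BE0DDD = 1390043476745129437.

1390043476745129437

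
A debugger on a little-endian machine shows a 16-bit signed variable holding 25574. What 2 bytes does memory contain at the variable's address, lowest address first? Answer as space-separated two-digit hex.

25574 in hexadecimal, padded to 16 bits, is 0x63E6.
Split into bytes (most-significant first): 63 E6.
Little-endian: lowest address holds the least-significant byte.
So at ascending addresses the bytes are E6 63.

E6 63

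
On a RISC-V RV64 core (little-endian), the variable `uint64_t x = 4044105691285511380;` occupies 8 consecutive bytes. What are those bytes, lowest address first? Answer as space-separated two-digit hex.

4044105691285511380 in hexadecimal, padded to 64 bits, is 0x381F8CB31B355CD4.
Split into bytes (most-significant first): 38 1F 8C B3 1B 35 5C D4.
Little-endian stores the least-significant byte at the lowest address.
So at ascending addresses the bytes are D4 5C 35 1B B3 8C 1F 38.

D4 5C 35 1B B3 8C 1F 38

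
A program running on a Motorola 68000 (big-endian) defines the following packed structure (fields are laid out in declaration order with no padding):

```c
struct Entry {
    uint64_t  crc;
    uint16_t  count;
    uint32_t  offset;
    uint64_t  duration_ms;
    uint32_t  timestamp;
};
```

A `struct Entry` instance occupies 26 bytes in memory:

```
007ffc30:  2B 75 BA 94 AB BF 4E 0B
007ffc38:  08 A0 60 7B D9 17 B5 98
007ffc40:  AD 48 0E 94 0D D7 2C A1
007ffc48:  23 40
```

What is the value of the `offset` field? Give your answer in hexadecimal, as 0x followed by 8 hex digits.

`offset` follows `crc` (8 B), `count` (2 B), so it starts at offset 8 + 2 = 10 and occupies 4 bytes.
Bytes at offsets 10..13: 60 7B D9 17.
Big-endian stores the most-significant byte at the lowest address.
The bytes are already most-significant first: 0x607BD917.

0x607BD917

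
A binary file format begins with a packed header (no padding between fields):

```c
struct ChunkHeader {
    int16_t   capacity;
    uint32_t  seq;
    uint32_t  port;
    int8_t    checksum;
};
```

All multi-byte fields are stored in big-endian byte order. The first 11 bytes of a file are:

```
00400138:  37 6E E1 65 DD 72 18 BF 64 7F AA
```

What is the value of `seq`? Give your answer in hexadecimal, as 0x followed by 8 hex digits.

0xE165DD72

`seq` follows `capacity` (2 bytes), so it starts at byte offset 2 and occupies 4 bytes.
Bytes at offsets 2..5: E1 65 DD 72.
Big-endian: lowest address holds the most-significant byte.
The bytes are already most-significant first: 0xE165DD72.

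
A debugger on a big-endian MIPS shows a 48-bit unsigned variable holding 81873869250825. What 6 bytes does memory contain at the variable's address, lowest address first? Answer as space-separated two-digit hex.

4A 76 BE E4 A1 09

81873869250825 in hexadecimal, padded to 48 bits, is 0x4A76BEE4A109.
Split into bytes (most-significant first): 4A 76 BE E4 A1 09.
Big-endian: lowest address holds the most-significant byte.
So the memory order matches the most-significant-first order: 4A 76 BE E4 A1 09.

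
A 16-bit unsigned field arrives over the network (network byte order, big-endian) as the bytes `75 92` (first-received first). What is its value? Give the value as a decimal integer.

30098

In big-endian order the high byte comes first in memory.
The bytes are already most-significant first: 0x7592.
0x7592 = 30098.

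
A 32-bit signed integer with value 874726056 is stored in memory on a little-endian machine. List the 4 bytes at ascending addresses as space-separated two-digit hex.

A8 42 23 34

874726056 in hexadecimal, padded to 32 bits, is 0x342342A8.
Split into bytes (most-significant first): 34 23 42 A8.
Little-endian: lowest address holds the least-significant byte.
So at ascending addresses the bytes are A8 42 23 34.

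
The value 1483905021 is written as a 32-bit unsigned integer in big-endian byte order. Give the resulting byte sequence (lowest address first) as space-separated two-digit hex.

1483905021 in hexadecimal, padded to 32 bits, is 0x587297FD.
Split into bytes (most-significant first): 58 72 97 FD.
Big-endian: lowest address holds the most-significant byte.
So the memory order matches the most-significant-first order: 58 72 97 FD.

58 72 97 FD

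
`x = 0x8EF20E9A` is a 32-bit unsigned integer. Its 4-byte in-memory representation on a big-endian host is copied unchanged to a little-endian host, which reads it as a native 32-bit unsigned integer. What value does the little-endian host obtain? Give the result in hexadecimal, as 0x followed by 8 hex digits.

0x9A0EF28E

Stored big-endian, the bytes at ascending addresses are 8E F2 0E 9A.
Read back as little-endian, the first byte is least significant, giving 0x9A0EF28E.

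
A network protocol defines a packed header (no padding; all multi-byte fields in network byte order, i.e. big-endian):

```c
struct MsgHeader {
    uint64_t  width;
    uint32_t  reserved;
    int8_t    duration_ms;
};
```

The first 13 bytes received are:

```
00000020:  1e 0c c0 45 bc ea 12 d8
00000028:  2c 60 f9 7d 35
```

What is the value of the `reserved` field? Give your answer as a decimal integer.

`reserved` follows `width` (8 bytes), so it starts at byte offset 8 and occupies 4 bytes.
Bytes at offsets 8..11: 2C 60 F9 7D.
Big-endian: lowest address holds the most-significant byte.
The bytes are already most-significant first: 0x2C60F97D.
0x2C60F97D = 744552829.

744552829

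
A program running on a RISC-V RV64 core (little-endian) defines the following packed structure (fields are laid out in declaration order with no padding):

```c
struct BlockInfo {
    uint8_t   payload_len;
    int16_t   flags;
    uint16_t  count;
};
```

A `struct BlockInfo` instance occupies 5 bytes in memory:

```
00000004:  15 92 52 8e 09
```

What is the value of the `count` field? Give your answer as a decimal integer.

`count` follows `payload_len` (1 B), `flags` (2 B), so it starts at offset 1 + 2 = 3 and occupies 2 bytes.
Bytes at offsets 3..4: 8E 09.
In little-endian order the low byte comes first in memory.
Reassemble most-significant byte first: 09 8E → 0x098E.
0x098E = 2446.

2446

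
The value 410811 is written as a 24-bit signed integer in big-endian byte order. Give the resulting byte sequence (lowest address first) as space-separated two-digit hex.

06 44 BB

410811 in hexadecimal, padded to 24 bits, is 0x0644BB.
Split into bytes (most-significant first): 06 44 BB.
Big-endian: lowest address holds the most-significant byte.
So the memory order matches the most-significant-first order: 06 44 BB.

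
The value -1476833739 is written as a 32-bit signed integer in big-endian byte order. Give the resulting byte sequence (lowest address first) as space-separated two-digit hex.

Two's complement of -1476833739 in 32 bits: 1476833739 = 0x5806B1CB; invert → 0xA7F94E34; add 1 → 0xA7F94E35.
Split into bytes (most-significant first): A7 F9 4E 35.
Big-endian stores the most-significant byte at the lowest address.
So the memory order matches the most-significant-first order: A7 F9 4E 35.

A7 F9 4E 35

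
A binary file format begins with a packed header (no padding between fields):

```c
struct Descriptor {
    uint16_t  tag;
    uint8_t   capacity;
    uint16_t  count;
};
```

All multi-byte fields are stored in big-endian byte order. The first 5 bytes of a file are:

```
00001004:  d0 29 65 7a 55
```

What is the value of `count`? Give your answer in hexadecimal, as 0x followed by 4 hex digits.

0x7A55

`count` follows `tag` (2 B), `capacity` (1 B), so it starts at offset 2 + 1 = 3 and occupies 2 bytes.
Bytes at offsets 3..4: 7A 55.
Big-endian stores the most-significant byte at the lowest address.
The bytes are already most-significant first: 0x7A55.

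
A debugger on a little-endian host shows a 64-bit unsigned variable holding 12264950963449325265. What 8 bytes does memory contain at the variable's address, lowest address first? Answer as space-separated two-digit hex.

12264950963449325265 in hexadecimal, padded to 64 bits, is 0xAA35DBEB33FB66D1.
Split into bytes (most-significant first): AA 35 DB EB 33 FB 66 D1.
In little-endian order the low byte comes first in memory.
So at ascending addresses the bytes are D1 66 FB 33 EB DB 35 AA.

D1 66 FB 33 EB DB 35 AA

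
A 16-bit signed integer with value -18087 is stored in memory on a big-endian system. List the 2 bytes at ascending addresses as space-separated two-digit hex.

B9 59

Two's complement of -18087 in 16 bits: 18087 = 0x46A7; invert → 0xB958; add 1 → 0xB959.
Split into bytes (most-significant first): B9 59.
Big-endian stores the most-significant byte at the lowest address.
So the memory order matches the most-significant-first order: B9 59.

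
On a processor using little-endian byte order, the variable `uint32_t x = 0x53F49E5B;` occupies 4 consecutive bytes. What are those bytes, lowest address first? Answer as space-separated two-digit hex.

Split into bytes (most-significant first): 53 F4 9E 5B.
In little-endian order the low byte comes first in memory.
So at ascending addresses the bytes are 5B 9E F4 53.

5B 9E F4 53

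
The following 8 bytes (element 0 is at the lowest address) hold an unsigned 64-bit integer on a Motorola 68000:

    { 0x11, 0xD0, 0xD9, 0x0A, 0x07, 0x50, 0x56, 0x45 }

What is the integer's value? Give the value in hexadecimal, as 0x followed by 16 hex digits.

Big-endian stores the most-significant byte at the lowest address.
The bytes are already most-significant first: 0x11D0D90A07505645.

0x11D0D90A07505645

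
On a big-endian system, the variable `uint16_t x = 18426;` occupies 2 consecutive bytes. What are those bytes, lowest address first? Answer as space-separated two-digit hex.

18426 in hexadecimal, padded to 16 bits, is 0x47FA.
Split into bytes (most-significant first): 47 FA.
Big-endian stores the most-significant byte at the lowest address.
So the memory order matches the most-significant-first order: 47 FA.

47 FA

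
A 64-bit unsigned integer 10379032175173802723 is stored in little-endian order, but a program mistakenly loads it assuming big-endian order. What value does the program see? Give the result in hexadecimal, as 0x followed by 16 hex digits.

0xE39A95D9C5BA0990

10379032175173802723 in 64-bit hexadecimal is 0x9009BAC5D9959AE3.
Stored little-endian, the bytes at ascending addresses are E3 9A 95 D9 C5 BA 09 90.
Read back as big-endian, the last byte is least significant, giving 0xE39A95D9C5BA0990.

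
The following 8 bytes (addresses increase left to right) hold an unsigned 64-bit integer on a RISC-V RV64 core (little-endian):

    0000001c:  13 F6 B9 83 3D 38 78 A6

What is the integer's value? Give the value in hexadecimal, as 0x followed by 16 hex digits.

In little-endian order the low byte comes first in memory.
Reassemble most-significant byte first: A6 78 38 3D 83 B9 F6 13 → 0xA678383D83B9F613.

0xA678383D83B9F613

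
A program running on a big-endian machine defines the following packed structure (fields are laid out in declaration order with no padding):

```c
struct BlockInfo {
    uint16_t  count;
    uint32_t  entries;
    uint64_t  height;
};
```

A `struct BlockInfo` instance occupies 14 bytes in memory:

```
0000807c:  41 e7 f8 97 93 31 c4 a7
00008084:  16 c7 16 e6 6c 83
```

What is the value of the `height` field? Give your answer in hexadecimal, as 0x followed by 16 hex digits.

`height` follows `count` (2 B), `entries` (4 B), so it starts at offset 2 + 4 = 6 and occupies 8 bytes.
Bytes at offsets 6..13: C4 A7 16 C7 16 E6 6C 83.
In big-endian order the high byte comes first in memory.
The bytes are already most-significant first: 0xC4A716C716E66C83.

0xC4A716C716E66C83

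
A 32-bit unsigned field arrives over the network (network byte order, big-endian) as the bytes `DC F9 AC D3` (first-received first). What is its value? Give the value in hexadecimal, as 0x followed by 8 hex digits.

0xDCF9ACD3

In big-endian order the high byte comes first in memory.
The bytes are already most-significant first: 0xDCF9ACD3.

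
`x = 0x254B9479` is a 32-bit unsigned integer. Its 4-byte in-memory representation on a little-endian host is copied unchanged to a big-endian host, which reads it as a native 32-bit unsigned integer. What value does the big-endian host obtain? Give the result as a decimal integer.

Stored little-endian, the bytes at ascending addresses are 79 94 4B 25.
Read back as big-endian, the last byte is least significant, giving 0x79944B25.
0x79944B25 = 2039761701.

2039761701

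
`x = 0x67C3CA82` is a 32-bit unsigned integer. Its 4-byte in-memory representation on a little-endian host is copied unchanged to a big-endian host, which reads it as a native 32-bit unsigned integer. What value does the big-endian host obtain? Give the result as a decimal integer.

2194326375

Stored little-endian, the bytes at ascending addresses are 82 CA C3 67.
Read back as big-endian, the last byte is least significant, giving 0x82CAC367.
0x82CAC367 = 2194326375.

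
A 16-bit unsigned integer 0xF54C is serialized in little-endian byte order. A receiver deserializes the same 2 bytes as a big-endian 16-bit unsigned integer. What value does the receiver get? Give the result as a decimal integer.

Stored little-endian, the bytes at ascending addresses are 4C F5.
Read back as big-endian, the last byte is least significant, giving 0x4CF5.
0x4CF5 = 19701.

19701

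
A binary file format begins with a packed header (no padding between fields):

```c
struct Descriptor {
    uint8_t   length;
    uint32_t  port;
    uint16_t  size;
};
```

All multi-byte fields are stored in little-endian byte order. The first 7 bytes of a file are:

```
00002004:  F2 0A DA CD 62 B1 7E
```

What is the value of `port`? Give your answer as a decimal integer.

`port` follows `length` (1 byte), so it starts at byte offset 1 and occupies 4 bytes.
Bytes at offsets 1..4: 0A DA CD 62.
Little-endian: lowest address holds the least-significant byte.
Reassemble most-significant byte first: 62 CD DA 0A → 0x62CDDA0A.
0x62CDDA0A = 1657657866.

1657657866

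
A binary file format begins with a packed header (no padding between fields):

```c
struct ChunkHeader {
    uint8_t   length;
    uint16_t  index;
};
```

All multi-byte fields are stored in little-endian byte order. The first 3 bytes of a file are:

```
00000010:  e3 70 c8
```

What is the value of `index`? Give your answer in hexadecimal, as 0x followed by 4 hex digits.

`index` follows `length` (1 byte), so it starts at byte offset 1 and occupies 2 bytes.
Bytes at offsets 1..2: 70 C8.
Little-endian: lowest address holds the least-significant byte.
Reassemble most-significant byte first: C8 70 → 0xC870.

0xC870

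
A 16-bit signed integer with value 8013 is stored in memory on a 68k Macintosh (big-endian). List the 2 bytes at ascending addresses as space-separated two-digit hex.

1F 4D

8013 in hexadecimal, padded to 16 bits, is 0x1F4D.
Split into bytes (most-significant first): 1F 4D.
Big-endian: lowest address holds the most-significant byte.
So the memory order matches the most-significant-first order: 1F 4D.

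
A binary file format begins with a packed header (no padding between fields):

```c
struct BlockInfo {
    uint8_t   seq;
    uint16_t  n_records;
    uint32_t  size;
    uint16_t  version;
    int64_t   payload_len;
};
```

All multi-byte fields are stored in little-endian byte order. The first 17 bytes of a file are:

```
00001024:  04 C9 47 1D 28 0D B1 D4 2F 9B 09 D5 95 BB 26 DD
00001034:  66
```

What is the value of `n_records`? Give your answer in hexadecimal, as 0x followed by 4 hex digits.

`n_records` follows `seq` (1 byte), so it starts at byte offset 1 and occupies 2 bytes.
Bytes at offsets 1..2: C9 47.
Little-endian stores the least-significant byte at the lowest address.
Reassemble most-significant byte first: 47 C9 → 0x47C9.

0x47C9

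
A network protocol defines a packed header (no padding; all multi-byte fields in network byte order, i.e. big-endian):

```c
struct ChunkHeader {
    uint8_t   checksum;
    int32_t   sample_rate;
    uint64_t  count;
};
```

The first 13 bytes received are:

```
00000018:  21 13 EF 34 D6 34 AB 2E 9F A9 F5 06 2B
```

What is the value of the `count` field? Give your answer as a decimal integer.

`count` follows `checksum` (1 B), `sample_rate` (4 B), so it starts at offset 1 + 4 = 5 and occupies 8 bytes.
Bytes at offsets 5..12: 34 AB 2E 9F A9 F5 06 2B.
Big-endian stores the most-significant byte at the lowest address.
The bytes are already most-significant first: 0x34AB2E9FA9F5062B.
0x34AB2E9FA9F5062B = 3795178374275860011.

3795178374275860011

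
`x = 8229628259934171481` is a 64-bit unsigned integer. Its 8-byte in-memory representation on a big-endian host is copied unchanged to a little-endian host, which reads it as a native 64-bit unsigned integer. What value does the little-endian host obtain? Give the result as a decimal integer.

8229628259934171481 in 64-bit hexadecimal is 0x7235834CCAE47159.
Stored big-endian, the bytes at ascending addresses are 72 35 83 4C CA E4 71 59.
Read back as little-endian, the first byte is least significant, giving 0x5971E4CA4C833572.
0x5971E4CA4C833572 = 6445184099262084466.

6445184099262084466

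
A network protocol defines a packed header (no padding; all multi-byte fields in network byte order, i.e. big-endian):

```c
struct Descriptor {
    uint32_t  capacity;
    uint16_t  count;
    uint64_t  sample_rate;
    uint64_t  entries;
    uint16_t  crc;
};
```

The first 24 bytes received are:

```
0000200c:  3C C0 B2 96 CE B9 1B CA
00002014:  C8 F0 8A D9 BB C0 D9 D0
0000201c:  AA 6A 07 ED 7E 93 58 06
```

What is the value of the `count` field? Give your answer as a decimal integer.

`count` follows `capacity` (4 bytes), so it starts at byte offset 4 and occupies 2 bytes.
Bytes at offsets 4..5: CE B9.
Big-endian: lowest address holds the most-significant byte.
The bytes are already most-significant first: 0xCEB9.
0xCEB9 = 52921.

52921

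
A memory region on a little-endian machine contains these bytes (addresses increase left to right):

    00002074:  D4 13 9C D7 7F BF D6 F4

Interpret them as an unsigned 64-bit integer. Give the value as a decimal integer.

Little-endian: lowest address holds the least-significant byte.
Reassemble most-significant byte first: F4 D6 BF 7F D7 9C 13 D4 → 0xF4D6BF7FD79C13D4.
0xF4D6BF7FD79C13D4 = 17642499146069578708.

17642499146069578708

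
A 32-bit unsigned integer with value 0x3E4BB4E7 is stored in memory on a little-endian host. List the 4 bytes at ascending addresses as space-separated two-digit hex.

Split into bytes (most-significant first): 3E 4B B4 E7.
In little-endian order the low byte comes first in memory.
So at ascending addresses the bytes are E7 B4 4B 3E.

E7 B4 4B 3E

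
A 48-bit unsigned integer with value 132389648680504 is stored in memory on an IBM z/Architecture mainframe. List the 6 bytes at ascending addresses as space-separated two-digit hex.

132389648680504 in hexadecimal, padded to 48 bits, is 0x78685DFB4638.
Split into bytes (most-significant first): 78 68 5D FB 46 38.
Big-endian: lowest address holds the most-significant byte.
So the memory order matches the most-significant-first order: 78 68 5D FB 46 38.

78 68 5D FB 46 38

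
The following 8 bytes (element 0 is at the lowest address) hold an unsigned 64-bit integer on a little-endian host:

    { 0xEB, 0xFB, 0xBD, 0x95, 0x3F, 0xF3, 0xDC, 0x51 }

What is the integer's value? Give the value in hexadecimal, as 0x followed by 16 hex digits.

Little-endian stores the least-significant byte at the lowest address.
Reassemble most-significant byte first: 51 DC F3 3F 95 BD FB EB → 0x51DCF33F95BDFBEB.

0x51DCF33F95BDFBEB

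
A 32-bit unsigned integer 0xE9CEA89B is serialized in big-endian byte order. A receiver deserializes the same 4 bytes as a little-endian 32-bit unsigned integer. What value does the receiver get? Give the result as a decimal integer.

Stored big-endian, the bytes at ascending addresses are E9 CE A8 9B.
Read back as little-endian, the first byte is least significant, giving 0x9BA8CEE9.
0x9BA8CEE9 = 2611531497.

2611531497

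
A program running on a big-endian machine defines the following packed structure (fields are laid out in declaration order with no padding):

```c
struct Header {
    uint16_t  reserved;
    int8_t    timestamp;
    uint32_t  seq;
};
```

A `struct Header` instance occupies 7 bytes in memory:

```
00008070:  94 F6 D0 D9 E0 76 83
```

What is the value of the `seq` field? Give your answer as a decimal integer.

`seq` follows `reserved` (2 B), `timestamp` (1 B), so it starts at offset 2 + 1 = 3 and occupies 4 bytes.
Bytes at offsets 3..6: D9 E0 76 83.
Big-endian stores the most-significant byte at the lowest address.
The bytes are already most-significant first: 0xD9E07683.
0xD9E07683 = 3655366275.

3655366275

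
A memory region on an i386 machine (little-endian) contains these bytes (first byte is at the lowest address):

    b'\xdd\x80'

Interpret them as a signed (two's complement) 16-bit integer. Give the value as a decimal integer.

-32547

Little-endian stores the least-significant byte at the lowest address.
Reassemble most-significant byte first: 80 DD → 0x80DD.
Top bit is set, so as a signed 16-bit value this is 0x80DD − 2^16 = -32547.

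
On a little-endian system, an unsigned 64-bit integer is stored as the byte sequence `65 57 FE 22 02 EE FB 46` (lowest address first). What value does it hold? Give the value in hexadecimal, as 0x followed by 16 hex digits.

In little-endian order the low byte comes first in memory.
Reassemble most-significant byte first: 46 FB EE 02 22 FE 57 65 → 0x46FBEE0222FE5765.

0x46FBEE0222FE5765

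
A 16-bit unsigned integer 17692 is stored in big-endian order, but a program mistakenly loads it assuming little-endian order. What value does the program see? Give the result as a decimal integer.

7237

17692 in 16-bit hexadecimal is 0x451C.
Stored big-endian, the bytes at ascending addresses are 45 1C.
Read back as little-endian, the first byte is least significant, giving 0x1C45.
0x1C45 = 7237.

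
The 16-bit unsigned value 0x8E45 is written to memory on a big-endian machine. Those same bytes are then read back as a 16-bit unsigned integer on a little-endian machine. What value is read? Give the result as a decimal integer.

Stored big-endian, the bytes at ascending addresses are 8E 45.
Read back as little-endian, the first byte is least significant, giving 0x458E.
0x458E = 17806.

17806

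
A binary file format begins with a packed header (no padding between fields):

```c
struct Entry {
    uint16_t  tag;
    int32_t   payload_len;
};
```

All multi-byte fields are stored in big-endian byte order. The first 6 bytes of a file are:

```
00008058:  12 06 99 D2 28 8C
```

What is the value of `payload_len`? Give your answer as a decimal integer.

-1714280308

`payload_len` follows `tag` (2 bytes), so it starts at byte offset 2 and occupies 4 bytes.
Bytes at offsets 2..5: 99 D2 28 8C.
Big-endian stores the most-significant byte at the lowest address.
The bytes are already most-significant first: 0x99D2288C.
Top bit is set, so as a signed 32-bit value this is 0x99D2288C − 2^32 = -1714280308.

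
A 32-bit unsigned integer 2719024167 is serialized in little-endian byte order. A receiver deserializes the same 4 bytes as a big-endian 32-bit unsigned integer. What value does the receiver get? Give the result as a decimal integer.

654578082

2719024167 in 32-bit hexadecimal is 0xA2110427.
Stored little-endian, the bytes at ascending addresses are 27 04 11 A2.
Read back as big-endian, the last byte is least significant, giving 0x270411A2.
0x270411A2 = 654578082.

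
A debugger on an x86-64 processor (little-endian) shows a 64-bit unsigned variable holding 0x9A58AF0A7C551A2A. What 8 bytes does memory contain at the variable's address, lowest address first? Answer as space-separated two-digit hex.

Split into bytes (most-significant first): 9A 58 AF 0A 7C 55 1A 2A.
Little-endian stores the least-significant byte at the lowest address.
So at ascending addresses the bytes are 2A 1A 55 7C 0A AF 58 9A.

2A 1A 55 7C 0A AF 58 9A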